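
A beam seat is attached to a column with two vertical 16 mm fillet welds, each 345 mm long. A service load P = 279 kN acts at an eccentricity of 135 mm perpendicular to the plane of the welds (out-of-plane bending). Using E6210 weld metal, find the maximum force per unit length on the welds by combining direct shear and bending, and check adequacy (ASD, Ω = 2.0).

f_max ≈ 1030 N/mm; adequate

E62XX → F_EXX = 620 MPa.
L_w = 2 × 345 = 690 mm; section modulus (unit throat) S = 2 × L²/6 = 39680 mm².
Direct shear f_v = P/L_w = 279×10³/690 = 404.3 N/mm.
Moment M = P × e = 279×10³ × 135 = 37665000 N·mm; bending f_b = M/S = 949.3 N/mm.
f_max = √(f_v² + f_b²) = √(404.3² + 949.3²) = 1032 N/mm.
r_n/Ω = (1/2.0) × 0.6 × 620 × (0.707 × 16) = 2104 N/mm → adequate.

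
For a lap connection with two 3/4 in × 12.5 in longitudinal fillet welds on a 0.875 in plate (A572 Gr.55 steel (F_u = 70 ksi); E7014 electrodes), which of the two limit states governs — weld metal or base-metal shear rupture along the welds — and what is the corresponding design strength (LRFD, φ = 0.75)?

E70XX → F_EXX = 70 ksi.
t_e = 0.707 × 0.75 = 0.5302 in; L = 25 in.
Weld metal: φR_n = 0.75 × 0.6 × 70 × 0.5302 × 25 = 417.6 kips.
Base metal (shear rupture): φR_n = 0.75 × 0.6 × 70 × 0.875 × 25 = 689.1 kips.
Governing: weld metal.

φR_n ≈ 418 kips (weld metal governs)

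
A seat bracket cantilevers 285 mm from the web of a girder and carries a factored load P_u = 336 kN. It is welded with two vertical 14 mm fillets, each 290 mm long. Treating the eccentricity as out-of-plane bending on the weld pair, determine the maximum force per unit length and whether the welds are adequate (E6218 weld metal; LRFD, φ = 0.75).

E62XX → F_EXX = 620 MPa.
L_w = 2 × 290 = 580 mm; section modulus (unit throat) S = 2 × L²/6 = 28030 mm².
Direct shear f_v = P/L_w = 336×10³/580 = 579.3 N/mm.
Moment M = P × e = 336×10³ × 285 = 95760000 N·mm; bending f_b = M/S = 3416 N/mm.
f_max = √(f_v² + f_b²) = √(579.3² + 3416²) = 3465 N/mm.
φr_n = 0.75 × 0.6 × 620 × (0.707 × 14) = 2762 N/mm → NOT adequate.

f_max ≈ 3460 N/mm; NOT adequate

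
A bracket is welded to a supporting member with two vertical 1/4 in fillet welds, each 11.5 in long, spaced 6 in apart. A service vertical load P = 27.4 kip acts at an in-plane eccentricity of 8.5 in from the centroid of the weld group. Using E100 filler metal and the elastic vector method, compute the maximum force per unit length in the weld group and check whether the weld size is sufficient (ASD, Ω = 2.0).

f_max ≈ 3.97 kip/in; adequate

E100XX → F_EXX = 100 ksi.
Total weld length L_w = 23 in. Treat welds as unit-width lines.
Polar moment about centroid: J = 2[d³/12 + d(b/2)²] = 2[11.5³/12 + 11.5×3²] = 460.5 in³.
Direct shear f_v = P/L_w = 27.4 / 23 = 1.191 kip/in (vertical).
Torsion M = P·e = 27.4 × 8.5 = 232.9 kip·in.
Critical point at (x, y) = (3, 5.75) from centroid. f_tx = M·y/J = 2.908 kip/in; f_ty = M·x/J = 1.517 kip/in.
Resultant f_max = √[f_tx² + (f_v + f_ty)²] = √[2.908² + (1.191 + 1.517)²] = 3.974 kip/in.
Capacity per unit length: r_n/Ω = (1/2.0) × 0.6 × 100 × (0.707 × 0.25) = 5.302 kip/in.
3.974 ≤ 5.302 → adequate.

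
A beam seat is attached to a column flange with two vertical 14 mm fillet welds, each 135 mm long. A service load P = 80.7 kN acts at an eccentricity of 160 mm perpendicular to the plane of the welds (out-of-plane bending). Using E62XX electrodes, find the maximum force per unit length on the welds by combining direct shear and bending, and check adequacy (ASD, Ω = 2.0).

f_max ≈ 2150 N/mm; NOT adequate

E62XX → F_EXX = 620 MPa.
L_w = 2 × 135 = 270 mm; section modulus (unit throat) S = 2 × L²/6 = 6075 mm².
Direct shear f_v = P/L_w = 80.7×10³/270 = 298.9 N/mm.
Moment M = P × e = 80.7×10³ × 160 = 12912000 N·mm; bending f_b = M/S = 2125 N/mm.
f_max = √(f_v² + f_b²) = √(298.9² + 2125²) = 2146 N/mm.
r_n/Ω = (1/2.0) × 0.6 × 620 × (0.707 × 14) = 1841 N/mm → NOT adequate.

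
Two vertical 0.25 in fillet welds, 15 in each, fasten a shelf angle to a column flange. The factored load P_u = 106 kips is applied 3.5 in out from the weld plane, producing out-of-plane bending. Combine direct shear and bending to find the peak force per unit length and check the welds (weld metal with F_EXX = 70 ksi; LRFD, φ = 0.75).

f_max ≈ 6.08 kip/in; NOT adequate

L_w = 2 × 15 = 30 in; section modulus (unit throat) S = 2 × L²/6 = 75 in².
Direct shear f_v = P/L_w = 106/30 = 3.533 kip/in.
Moment M = P × e = 106 × 3.5 = 371 kip·in; bending f_b = M/S = 4.947 kip/in.
f_max = √(f_v² + f_b²) = √(3.533² + 4.947²) = 6.079 kip/in.
φr_n = 0.75 × 0.6 × 70 × (0.707 × 0.25) = 5.568 kip/in → NOT adequate.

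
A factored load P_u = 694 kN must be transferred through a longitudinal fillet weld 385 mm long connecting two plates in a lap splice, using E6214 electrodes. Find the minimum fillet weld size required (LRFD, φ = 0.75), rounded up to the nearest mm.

E62XX → F_EXX = 620 MPa.
Total weld length L = 385 mm.
Required throat t_e = P_u / (φ × 0.6 F_EXX × L) = 694 / (0.75 × 0.6 × 620 × 385 × 10⁻³) = 6.461 mm.
Required leg w = t_e / 0.707 = 9.139 mm → use 10 mm.

w = 10 mm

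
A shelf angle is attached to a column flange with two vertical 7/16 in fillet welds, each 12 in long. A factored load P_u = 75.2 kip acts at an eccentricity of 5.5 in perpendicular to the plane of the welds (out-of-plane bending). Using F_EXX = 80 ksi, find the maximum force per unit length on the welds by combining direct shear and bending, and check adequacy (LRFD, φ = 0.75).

f_max ≈ 9.17 kip/in; adequate

L_w = 2 × 12 = 24 in; section modulus (unit throat) S = 2 × L²/6 = 48 in².
Direct shear f_v = P/L_w = 75.2/24 = 3.133 kip/in.
Moment M = P × e = 75.2 × 5.5 = 413.6 kip·in; bending f_b = M/S = 8.617 kip/in.
f_max = √(f_v² + f_b²) = √(3.133² + 8.617²) = 9.169 kip/in.
φr_n = 0.75 × 0.6 × 80 × (0.707 × 0.4375) = 11.14 kip/in → adequate.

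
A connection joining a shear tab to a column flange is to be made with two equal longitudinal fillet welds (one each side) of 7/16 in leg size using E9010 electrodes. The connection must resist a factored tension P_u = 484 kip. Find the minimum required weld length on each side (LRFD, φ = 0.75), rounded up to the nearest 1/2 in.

L = 19.5 in on each side

E90XX → F_EXX = 90 ksi.
Throat t_e = 0.707 × 0.4375 = 0.3093 in.
φr_n = 0.75 × 0.6 × 90 × 0.3093 = 12.53 kip/in.
L_req = P_u / φr_n = 484 / 12.53 = 38.64 in total.
Per side: 38.64 / 2 = 19.32 in.
Round up → use L = 19.5 in on each side.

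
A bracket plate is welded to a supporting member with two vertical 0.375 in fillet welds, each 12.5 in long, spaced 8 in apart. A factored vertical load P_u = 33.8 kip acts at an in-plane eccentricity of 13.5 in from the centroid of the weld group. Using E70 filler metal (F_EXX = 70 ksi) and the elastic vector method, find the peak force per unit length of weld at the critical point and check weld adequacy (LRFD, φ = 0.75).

Total weld length L_w = 25 in. Treat welds as unit-width lines.
Polar moment about centroid: J = 2[d³/12 + d(b/2)²] = 2[12.5³/12 + 12.5×4²] = 725.5 in³.
Direct shear f_v = P/L_w = 33.8 / 25 = 1.352 kip/in (vertical).
Torsion M = P·e = 33.8 × 13.5 = 456.3 kip·in.
Critical point at (x, y) = (4, 6.25) from centroid. f_tx = M·y/J = 3.931 kip/in; f_ty = M·x/J = 2.516 kip/in.
Resultant f_max = √[f_tx² + (f_v + f_ty)²] = √[3.931² + (1.352 + 2.516)²] = 5.515 kip/in.
Capacity per unit length: φr_n = 0.75 × 0.6 × 70 × (0.707 × 0.375) = 8.351 kip/in.
5.515 ≤ 8.351 → adequate.

f_max ≈ 5.51 kip/in; adequate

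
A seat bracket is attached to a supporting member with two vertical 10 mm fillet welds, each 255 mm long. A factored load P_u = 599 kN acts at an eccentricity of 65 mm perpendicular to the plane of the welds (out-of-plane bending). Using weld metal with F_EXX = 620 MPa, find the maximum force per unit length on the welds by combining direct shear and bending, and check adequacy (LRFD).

L_w = 2 × 255 = 510 mm; section modulus (unit throat) S = 2 × L²/6 = 21680 mm².
Direct shear f_v = P/L_w = 599×10³/510 = 1175 N/mm.
Moment M = P × e = 599×10³ × 65 = 38935000 N·mm; bending f_b = M/S = 1796 N/mm.
f_max = √(f_v² + f_b²) = √(1175² + 1796²) = 2146 N/mm.
φr_n = 0.75 × 0.6 × 620 × (0.707 × 10) = 1973 N/mm → NOT adequate.

f_max ≈ 2150 N/mm; NOT adequate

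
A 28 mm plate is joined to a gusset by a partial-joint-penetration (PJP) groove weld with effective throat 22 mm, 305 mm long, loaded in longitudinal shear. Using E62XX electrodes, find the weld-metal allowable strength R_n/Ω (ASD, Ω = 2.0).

E62XX → F_EXX = 620 MPa.
Effective throat (given) t_e = 22 mm.
A_we = 22 × 305 = 6710 mm².
F_nw = 0.6 F_EXX = 372 MPa.
R_n/Ω = (372 × 6710) / 2.0 × 10⁻³ = 1248 kN.

R_n/Ω ≈ 1250 kN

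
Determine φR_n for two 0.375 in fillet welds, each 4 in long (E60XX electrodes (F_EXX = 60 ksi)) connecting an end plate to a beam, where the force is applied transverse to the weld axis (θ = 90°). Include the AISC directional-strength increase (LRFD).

t_e = 0.707 × 0.375 = 0.2651 in; A_we = 0.2651 × 8 = 2.121 in².
Directional factor: 1.0 + 0.5 sin^1.5(90°) = 1.5.
F_nw = 0.6 × 60 × 1.5 = 54 ksi.
φR_n = 0.75 × 54 × 2.121 = 85.9 kip.

φR_n ≈ 85.9 kip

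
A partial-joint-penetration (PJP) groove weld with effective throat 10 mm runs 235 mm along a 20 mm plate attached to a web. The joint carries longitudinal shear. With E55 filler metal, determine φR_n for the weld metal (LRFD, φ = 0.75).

E55XX → F_EXX = 550 MPa.
Effective throat (given) t_e = 10 mm.
A_we = 10 × 235 = 2350 mm².
F_nw = 0.6 F_EXX = 330 MPa.
φR_n = 0.75 × 330 × 2350 × 10⁻³ = 581.6 kN.

φR_n ≈ 582 kN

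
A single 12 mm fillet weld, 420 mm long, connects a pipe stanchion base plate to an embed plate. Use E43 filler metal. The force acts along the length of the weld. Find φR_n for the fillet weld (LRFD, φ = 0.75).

E43XX → F_EXX = 430 MPa.
Effective throat t_e = 0.707 × 12 = 8.484 mm.
Total length L = 420 mm; A_we = 8.484 × 420 = 3563 mm².
F_nw = 0.6 F_EXX = 0.6 × 430 = 258 MPa.
φR_n = 0.75 × 258 × 3563 × 10⁻³ = 689.5 kN.

φR_n ≈ 689 kN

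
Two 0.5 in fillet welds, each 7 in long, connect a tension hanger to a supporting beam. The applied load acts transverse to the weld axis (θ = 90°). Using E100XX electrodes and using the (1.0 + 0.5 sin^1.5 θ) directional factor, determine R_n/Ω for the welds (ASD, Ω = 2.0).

E100XX → F_EXX = 100 ksi.
t_e = 0.707 × 0.5 = 0.3535 in; A_we = 0.3535 × 14 = 4.949 in².
Directional factor: 1.0 + 0.5 sin^1.5(90°) = 1.5.
F_nw = 0.6 × 100 × 1.5 = 90 ksi.
R_n/Ω = (90 × 4.949) / 2.0 = 222.7 kips.

R_n/Ω ≈ 223 kips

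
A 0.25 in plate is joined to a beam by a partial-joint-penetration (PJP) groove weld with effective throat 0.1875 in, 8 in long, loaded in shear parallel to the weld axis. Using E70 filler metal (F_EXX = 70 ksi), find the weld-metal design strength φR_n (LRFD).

Effective throat (given) t_e = 0.1875 in.
A_we = 0.1875 × 8 = 1.5 in².
F_nw = 0.6 F_EXX = 42 ksi.
φR_n = 0.75 × 42 × 1.5 = 47.25 kips.

φR_n ≈ 47.2 kips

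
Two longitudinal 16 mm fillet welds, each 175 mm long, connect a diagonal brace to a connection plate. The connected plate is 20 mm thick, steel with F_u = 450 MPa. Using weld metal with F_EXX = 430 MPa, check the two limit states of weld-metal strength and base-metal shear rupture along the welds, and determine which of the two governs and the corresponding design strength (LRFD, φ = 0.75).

t_e = 0.707 × 16 = 11.31 mm; L = 350 mm.
Weld metal: φR_n = 0.75 × 0.6 × 430 × 11.31 × 350 × 10⁻³ = 766.1 kN.
Base metal (shear rupture): φR_n = 0.75 × 0.6 × 450 × 20 × 350 × 10⁻³ = 1418 kN.
Governing: weld metal.

φR_n ≈ 766 kN (weld metal governs)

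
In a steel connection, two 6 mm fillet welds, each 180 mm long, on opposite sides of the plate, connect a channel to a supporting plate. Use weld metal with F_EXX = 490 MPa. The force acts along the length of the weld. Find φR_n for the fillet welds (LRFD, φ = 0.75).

Effective throat t_e = 0.707 × 6 = 4.242 mm.
Total length L = 360 mm; A_we = 4.242 × 360 = 1527 mm².
F_nw = 0.6 F_EXX = 0.6 × 490 = 294 MPa.
φR_n = 0.75 × 294 × 1527 × 10⁻³ = 336.7 kN.

φR_n ≈ 337 kN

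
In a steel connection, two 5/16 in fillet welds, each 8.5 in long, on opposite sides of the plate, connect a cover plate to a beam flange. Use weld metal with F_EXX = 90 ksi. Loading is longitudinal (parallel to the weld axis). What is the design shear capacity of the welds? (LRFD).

φR_n ≈ 152 kips

Effective throat t_e = 0.707 × 0.3125 = 0.2209 in.
Total length L = 17 in; A_we = 0.2209 × 17 = 3.756 in².
F_nw = 0.6 F_EXX = 0.6 × 90 = 54 ksi.
φR_n = 0.75 × 54 × 3.756 = 152.1 kips.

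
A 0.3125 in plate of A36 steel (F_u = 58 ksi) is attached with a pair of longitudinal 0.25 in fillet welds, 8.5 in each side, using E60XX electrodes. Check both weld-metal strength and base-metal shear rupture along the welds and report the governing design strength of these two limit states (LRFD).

φR_n ≈ 81.1 kips (weld metal governs)

E60XX → F_EXX = 60 ksi.
t_e = 0.707 × 0.25 = 0.1767 in; L = 17 in.
Weld metal: φR_n = 0.75 × 0.6 × 60 × 0.1767 × 17 = 81.13 kips.
Base metal (shear rupture): φR_n = 0.75 × 0.6 × 58 × 0.3125 × 17 = 138.7 kips.
Governing: weld metal.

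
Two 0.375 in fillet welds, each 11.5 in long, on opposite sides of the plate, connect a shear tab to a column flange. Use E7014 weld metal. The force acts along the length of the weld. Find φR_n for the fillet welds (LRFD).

E70XX → F_EXX = 70 ksi.
Effective throat t_e = 0.707 × 0.375 = 0.2651 in.
Total length L = 23 in; A_we = 0.2651 × 23 = 6.098 in².
F_nw = 0.6 F_EXX = 0.6 × 70 = 42 ksi.
φR_n = 0.75 × 42 × 6.098 = 192.1 kips.

φR_n ≈ 192 kips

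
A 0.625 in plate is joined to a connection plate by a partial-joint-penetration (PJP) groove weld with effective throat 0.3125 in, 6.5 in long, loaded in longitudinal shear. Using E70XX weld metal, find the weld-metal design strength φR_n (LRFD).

φR_n ≈ 64 kips

E70XX → F_EXX = 70 ksi.
Effective throat (given) t_e = 0.3125 in.
A_we = 0.3125 × 6.5 = 2.031 in².
F_nw = 0.6 F_EXX = 42 ksi.
φR_n = 0.75 × 42 × 2.031 = 63.98 kips.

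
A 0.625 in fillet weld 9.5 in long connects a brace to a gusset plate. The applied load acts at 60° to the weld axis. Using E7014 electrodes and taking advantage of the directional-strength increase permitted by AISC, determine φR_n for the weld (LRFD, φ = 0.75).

E70XX → F_EXX = 70 ksi.
t_e = 0.707 × 0.625 = 0.4419 in; A_we = 0.4419 × 9.5 = 4.198 in².
Directional factor: 1.0 + 0.5 sin^1.5(60°) = 1.403.
F_nw = 0.6 × 70 × 1.403 = 58.92 ksi.
φR_n = 0.75 × 58.92 × 4.198 = 185.5 kip.

φR_n ≈ 186 kip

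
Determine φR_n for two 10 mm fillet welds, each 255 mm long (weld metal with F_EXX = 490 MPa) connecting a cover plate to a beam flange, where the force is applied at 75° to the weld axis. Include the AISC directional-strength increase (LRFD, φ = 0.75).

φR_n ≈ 1170 kN

t_e = 0.707 × 10 = 7.07 mm; A_we = 7.07 × 510 = 3606 mm².
Directional factor: 1.0 + 0.5 sin^1.5(75°) = 1.475.
F_nw = 0.6 × 490 × 1.475 = 433.6 MPa.
φR_n = 0.75 × 433.6 × 3606 × 10⁻³ = 1172 kN.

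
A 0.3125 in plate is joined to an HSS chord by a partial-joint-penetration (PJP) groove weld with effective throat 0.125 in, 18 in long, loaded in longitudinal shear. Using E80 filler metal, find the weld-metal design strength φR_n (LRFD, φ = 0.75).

φR_n ≈ 81 kip

E80XX → F_EXX = 80 ksi.
Effective throat (given) t_e = 0.125 in.
A_we = 0.125 × 18 = 2.25 in².
F_nw = 0.6 F_EXX = 48 ksi.
φR_n = 0.75 × 48 × 2.25 = 81 kip.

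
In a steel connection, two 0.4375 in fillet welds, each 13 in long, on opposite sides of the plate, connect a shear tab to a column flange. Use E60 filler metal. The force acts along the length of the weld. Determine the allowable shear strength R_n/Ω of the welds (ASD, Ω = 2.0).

E60XX → F_EXX = 60 ksi.
Effective throat t_e = 0.707 × 0.4375 = 0.3093 in.
Total length L = 26 in; A_we = 0.3093 × 26 = 8.042 in².
F_nw = 0.6 F_EXX = 0.6 × 60 = 36 ksi.
R_n = 36 × 8.042 = 289.5 kip; R_n/Ω = 289.5/2.0 = 144.8 kip.

R_n/Ω ≈ 145 kip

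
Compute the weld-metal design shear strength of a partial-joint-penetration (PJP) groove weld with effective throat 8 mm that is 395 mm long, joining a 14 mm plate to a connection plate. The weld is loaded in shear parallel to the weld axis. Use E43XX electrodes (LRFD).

φR_n ≈ 611 kN

E43XX → F_EXX = 430 MPa.
Effective throat (given) t_e = 8 mm.
A_we = 8 × 395 = 3160 mm².
F_nw = 0.6 F_EXX = 258 MPa.
φR_n = 0.75 × 258 × 3160 × 10⁻³ = 611.5 kN.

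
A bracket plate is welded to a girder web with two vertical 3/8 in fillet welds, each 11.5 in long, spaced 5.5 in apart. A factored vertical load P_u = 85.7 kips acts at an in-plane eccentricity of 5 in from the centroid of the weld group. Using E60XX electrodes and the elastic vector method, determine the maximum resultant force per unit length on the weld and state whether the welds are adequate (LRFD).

f_max ≈ 8.68 kip/in; NOT adequate

E60XX → F_EXX = 60 ksi.
Total weld length L_w = 23 in. Treat welds as unit-width lines.
Polar moment about centroid: J = 2[d³/12 + d(b/2)²] = 2[11.5³/12 + 11.5×2.75²] = 427.4 in³.
Direct shear f_v = P/L_w = 85.7 / 23 = 3.726 kip/in (vertical).
Torsion M = P·e = 85.7 × 5 = 428.5 kip·in.
Critical point at (x, y) = (2.75, 5.75) from centroid. f_tx = M·y/J = 5.765 kip/in; f_ty = M·x/J = 2.757 kip/in.
Resultant f_max = √[f_tx² + (f_v + f_ty)²] = √[5.765² + (3.726 + 2.757)²] = 8.675 kip/in.
Capacity per unit length: φr_n = 0.75 × 0.6 × 60 × (0.707 × 0.375) = 7.158 kip/in.
8.675 > 7.158 → NOT adequate.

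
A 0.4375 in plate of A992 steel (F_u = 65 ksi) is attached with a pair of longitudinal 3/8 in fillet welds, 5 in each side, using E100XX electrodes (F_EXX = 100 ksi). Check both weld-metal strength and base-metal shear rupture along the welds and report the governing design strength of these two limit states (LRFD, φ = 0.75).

φR_n ≈ 119 kips (weld metal governs)

t_e = 0.707 × 0.375 = 0.2651 in; L = 10 in.
Weld metal: φR_n = 0.75 × 0.6 × 100 × 0.2651 × 10 = 119.3 kips.
Base metal (shear rupture): φR_n = 0.75 × 0.6 × 65 × 0.4375 × 10 = 128 kips.
Governing: weld metal.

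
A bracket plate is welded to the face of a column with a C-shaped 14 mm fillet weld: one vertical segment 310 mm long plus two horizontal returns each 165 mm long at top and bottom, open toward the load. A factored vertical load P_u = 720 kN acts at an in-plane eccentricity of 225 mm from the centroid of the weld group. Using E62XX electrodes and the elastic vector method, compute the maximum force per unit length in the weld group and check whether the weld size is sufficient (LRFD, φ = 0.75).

f_max ≈ 3430 N/mm; NOT adequate

E62XX → F_EXX = 620 MPa.
Total weld length L_w = 640 mm. Treat welds as unit-width lines.
Centroid: x̄ = 2×165×82.5 / 640 = 42.54 mm from the vertical weld.
Polar moment about centroid: J = I_x + I_y = [310³/12 + 2×165×155²] + [310×42.54² + 2(165³/12 + 165×39.96²)] = 12250000 mm³.
Direct shear f_v = P/L_w = 720×10³ / 640 = 1125 N/mm (vertical).
Torsion M = P·e = 720×10³ × 225 = 162000000 N·mm.
Critical point at (x, y) = (122.5, 155) from centroid. f_tx = M·y/J = 2050 N/mm; f_ty = M·x/J = 1620 N/mm.
Resultant f_max = √[f_tx² + (f_v + f_ty)²] = √[2050² + (1125 + 1620)²] = 3426 N/mm.
Capacity per unit length: φr_n = 0.75 × 0.6 × 620 × (0.707 × 14) = 2762 N/mm.
3426 > 2762 → NOT adequate.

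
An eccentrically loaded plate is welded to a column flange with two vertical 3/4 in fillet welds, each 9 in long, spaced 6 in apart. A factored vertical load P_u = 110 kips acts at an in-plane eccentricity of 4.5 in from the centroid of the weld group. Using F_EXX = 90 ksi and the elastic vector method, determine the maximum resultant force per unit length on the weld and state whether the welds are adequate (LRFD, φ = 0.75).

f_max ≈ 13.8 kip/in; adequate

Total weld length L_w = 18 in. Treat welds as unit-width lines.
Polar moment about centroid: J = 2[d³/12 + d(b/2)²] = 2[9³/12 + 9×3²] = 283.5 in³.
Direct shear f_v = P/L_w = 110 / 18 = 6.111 kip/in (vertical).
Torsion M = P·e = 110 × 4.5 = 495 kip·in.
Critical point at (x, y) = (3, 4.5) from centroid. f_tx = M·y/J = 7.857 kip/in; f_ty = M·x/J = 5.238 kip/in.
Resultant f_max = √[f_tx² + (f_v + f_ty)²] = √[7.857² + (6.111 + 5.238)²] = 13.8 kip/in.
Capacity per unit length: φr_n = 0.75 × 0.6 × 90 × (0.707 × 0.75) = 21.48 kip/in.
13.8 ≤ 21.48 → adequate.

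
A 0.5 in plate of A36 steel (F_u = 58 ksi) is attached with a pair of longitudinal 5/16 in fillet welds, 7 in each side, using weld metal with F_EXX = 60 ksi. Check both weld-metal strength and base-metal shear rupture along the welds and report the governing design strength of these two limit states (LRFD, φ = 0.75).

φR_n ≈ 83.5 kip (weld metal governs)

t_e = 0.707 × 0.3125 = 0.2209 in; L = 14 in.
Weld metal: φR_n = 0.75 × 0.6 × 60 × 0.2209 × 14 = 83.51 kip.
Base metal (shear rupture): φR_n = 0.75 × 0.6 × 58 × 0.5 × 14 = 182.7 kip.
Governing: weld metal.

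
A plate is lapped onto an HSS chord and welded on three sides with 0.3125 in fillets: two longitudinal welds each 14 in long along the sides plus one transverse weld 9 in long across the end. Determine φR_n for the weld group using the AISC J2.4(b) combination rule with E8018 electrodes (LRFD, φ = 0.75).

φR_n ≈ 297 kips

E80XX → F_EXX = 80 ksi.
t_e = 0.707 × 0.3125 = 0.2209 in.
R_nwl = 0.6 × 80 × 0.2209 × 28 = 296.9 kips (longitudinal, 2 welds).
R_nwt = 0.6 × 80 × 0.2209 × 9 = 95.44 kips (transverse, base value).
(i) R_nwl + R_nwt = 392.4 kips; (ii) 0.85 R_nwl + 1.5 R_nwt = 395.6 kips.
R_n = max = 395.6 kips [governs: (ii)]; φR_n = 296.7 kips.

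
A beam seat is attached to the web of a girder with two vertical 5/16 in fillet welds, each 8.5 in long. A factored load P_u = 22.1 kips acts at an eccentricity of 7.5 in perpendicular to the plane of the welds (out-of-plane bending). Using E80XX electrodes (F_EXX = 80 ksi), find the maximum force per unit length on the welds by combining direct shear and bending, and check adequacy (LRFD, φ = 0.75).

L_w = 2 × 8.5 = 17 in; section modulus (unit throat) S = 2 × L²/6 = 24.08 in².
Direct shear f_v = P/L_w = 22.1/17 = 1.3 kip/in.
Moment M = P × e = 22.1 × 7.5 = 165.75 kip·in; bending f_b = M/S = 6.882 kip/in.
f_max = √(f_v² + f_b²) = √(1.3² + 6.882²) = 7.004 kip/in.
φr_n = 0.75 × 0.6 × 80 × (0.707 × 0.3125) = 7.954 kip/in → adequate.

f_max ≈ 7 kip/in; adequate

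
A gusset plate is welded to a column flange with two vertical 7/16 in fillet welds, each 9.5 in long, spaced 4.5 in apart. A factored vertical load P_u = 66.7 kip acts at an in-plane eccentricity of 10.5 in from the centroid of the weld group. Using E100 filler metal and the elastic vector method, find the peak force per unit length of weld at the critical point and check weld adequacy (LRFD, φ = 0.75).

f_max ≈ 17.2 kip/in; NOT adequate

E100XX → F_EXX = 100 ksi.
Total weld length L_w = 19 in. Treat welds as unit-width lines.
Polar moment about centroid: J = 2[d³/12 + d(b/2)²] = 2[9.5³/12 + 9.5×2.25²] = 239.1 in³.
Direct shear f_v = P/L_w = 66.7 / 19 = 3.511 kip/in (vertical).
Torsion M = P·e = 66.7 × 10.5 = 700.35 kip·in.
Critical point at (x, y) = (2.25, 4.75) from centroid. f_tx = M·y/J = 13.91 kip/in; f_ty = M·x/J = 6.591 kip/in.
Resultant f_max = √[f_tx² + (f_v + f_ty)²] = √[13.91² + (3.511 + 6.591)²] = 17.19 kip/in.
Capacity per unit length: φr_n = 0.75 × 0.6 × 100 × (0.707 × 0.4375) = 13.92 kip/in.
17.19 > 13.92 → NOT adequate.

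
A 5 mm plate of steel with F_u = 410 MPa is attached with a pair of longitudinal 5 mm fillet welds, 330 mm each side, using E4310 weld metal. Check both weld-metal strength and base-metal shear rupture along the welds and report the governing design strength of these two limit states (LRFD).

E43XX → F_EXX = 430 MPa.
t_e = 0.707 × 5 = 3.535 mm; L = 660 mm.
Weld metal: φR_n = 0.75 × 0.6 × 430 × 3.535 × 660 × 10⁻³ = 451.5 kN.
Base metal (shear rupture): φR_n = 0.75 × 0.6 × 410 × 5 × 660 × 10⁻³ = 608.9 kN.
Governing: weld metal.

φR_n ≈ 451 kN (weld metal governs)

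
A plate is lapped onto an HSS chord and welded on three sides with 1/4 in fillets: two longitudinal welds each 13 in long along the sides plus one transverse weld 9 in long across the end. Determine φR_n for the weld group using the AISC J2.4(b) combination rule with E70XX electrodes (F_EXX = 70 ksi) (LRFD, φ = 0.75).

t_e = 0.707 × 0.25 = 0.1767 in.
R_nwl = 0.6 × 70 × 0.1767 × 26 = 193 kip (longitudinal, 2 welds).
R_nwt = 0.6 × 70 × 0.1767 × 9 = 66.81 kip (transverse, base value).
(i) R_nwl + R_nwt = 259.8 kip; (ii) 0.85 R_nwl + 1.5 R_nwt = 264.3 kip.
R_n = max = 264.3 kip [governs: (ii)]; φR_n = 198.2 kip.

φR_n ≈ 198 kip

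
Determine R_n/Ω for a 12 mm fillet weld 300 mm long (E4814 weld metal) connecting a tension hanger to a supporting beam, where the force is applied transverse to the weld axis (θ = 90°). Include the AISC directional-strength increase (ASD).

R_n/Ω ≈ 550 kN

E48XX → F_EXX = 480 MPa.
t_e = 0.707 × 12 = 8.484 mm; A_we = 8.484 × 300 = 2545 mm².
Directional factor: 1.0 + 0.5 sin^1.5(90°) = 1.5.
F_nw = 0.6 × 480 × 1.5 = 432 MPa.
R_n/Ω = (432 × 2545) / 2.0 × 10⁻³ = 549.8 kN.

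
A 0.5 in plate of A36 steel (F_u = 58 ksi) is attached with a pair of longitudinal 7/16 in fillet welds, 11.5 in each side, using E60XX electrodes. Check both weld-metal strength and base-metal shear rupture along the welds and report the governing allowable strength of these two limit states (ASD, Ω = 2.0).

E60XX → F_EXX = 60 ksi.
t_e = 0.707 × 0.4375 = 0.3093 in; L = 23 in.
Weld metal: R_n/Ω = (1/2.0) × 0.6 × 60 × 0.3093 × 23 = 128.1 kips.
Base metal (shear rupture): R_n/Ω = (1/2.0) × 0.6 × 58 × 0.5 × 23 = 200.1 kips.
Governing: weld metal.

R_n/Ω ≈ 128 kips (weld metal governs)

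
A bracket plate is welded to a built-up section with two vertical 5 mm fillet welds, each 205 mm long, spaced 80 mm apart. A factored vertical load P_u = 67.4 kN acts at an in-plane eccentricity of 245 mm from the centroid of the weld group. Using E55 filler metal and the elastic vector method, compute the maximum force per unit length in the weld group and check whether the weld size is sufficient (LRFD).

f_max ≈ 941 N/mm; NOT adequate

E55XX → F_EXX = 550 MPa.
Total weld length L_w = 410 mm. Treat welds as unit-width lines.
Polar moment about centroid: J = 2[d³/12 + d(b/2)²] = 2[205³/12 + 205×40²] = 2092000 mm³.
Direct shear f_v = P/L_w = 67.4×10³ / 410 = 164.4 N/mm (vertical).
Torsion M = P·e = 67.4×10³ × 245 = 16513000 N·mm.
Critical point at (x, y) = (40, 102.5) from centroid. f_tx = M·y/J = 809.1 N/mm; f_ty = M·x/J = 315.8 N/mm.
Resultant f_max = √[f_tx² + (f_v + f_ty)²] = √[809.1² + (164.4 + 315.8)²] = 940.9 N/mm.
Capacity per unit length: φr_n = 0.75 × 0.6 × 550 × (0.707 × 5) = 874.9 N/mm.
940.9 > 874.9 → NOT adequate.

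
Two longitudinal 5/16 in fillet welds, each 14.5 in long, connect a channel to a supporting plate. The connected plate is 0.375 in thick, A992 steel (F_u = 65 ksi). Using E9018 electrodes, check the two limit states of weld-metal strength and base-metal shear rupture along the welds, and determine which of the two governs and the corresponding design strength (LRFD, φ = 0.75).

φR_n ≈ 259 kip (weld metal governs)

E90XX → F_EXX = 90 ksi.
t_e = 0.707 × 0.3125 = 0.2209 in; L = 29 in.
Weld metal: φR_n = 0.75 × 0.6 × 90 × 0.2209 × 29 = 259.5 kip.
Base metal (shear rupture): φR_n = 0.75 × 0.6 × 65 × 0.375 × 29 = 318.1 kip.
Governing: weld metal.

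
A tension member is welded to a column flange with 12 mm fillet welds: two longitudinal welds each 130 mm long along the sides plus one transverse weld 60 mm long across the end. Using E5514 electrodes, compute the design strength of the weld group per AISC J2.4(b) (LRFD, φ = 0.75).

φR_n ≈ 672 kN

E55XX → F_EXX = 550 MPa.
t_e = 0.707 × 12 = 8.484 mm.
R_nwl = 0.6 × 550 × 8.484 × 260 × 10⁻³ = 727.9 kN (longitudinal, 2 welds).
R_nwt = 0.6 × 550 × 8.484 × 60 × 10⁻³ = 168 kN (transverse, base value).
(i) R_nwl + R_nwt = 895.9 kN; (ii) 0.85 R_nwl + 1.5 R_nwt = 870.7 kN.
R_n = max = 895.9 kN [governs: (i)]; φR_n = 671.9 kN.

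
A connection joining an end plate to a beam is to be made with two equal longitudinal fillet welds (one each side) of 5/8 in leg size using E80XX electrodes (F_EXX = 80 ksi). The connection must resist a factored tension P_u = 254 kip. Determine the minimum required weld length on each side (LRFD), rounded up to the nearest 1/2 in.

Throat t_e = 0.707 × 0.625 = 0.4419 in.
φr_n = 0.75 × 0.6 × 80 × 0.4419 = 15.91 kip/in.
L_req = P_u / φr_n = 254 / 15.91 = 15.97 in total.
Per side: 15.97 / 2 = 7.984 in.
Round up → use L = 8 in on each side.

L = 8 in on each side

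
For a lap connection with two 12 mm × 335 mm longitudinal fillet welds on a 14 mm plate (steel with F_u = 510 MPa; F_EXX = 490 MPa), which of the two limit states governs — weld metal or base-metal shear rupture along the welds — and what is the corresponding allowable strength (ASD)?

t_e = 0.707 × 12 = 8.484 mm; L = 670 mm.
Weld metal: R_n/Ω = (1/2.0) × 0.6 × 490 × 8.484 × 670 × 10⁻³ = 835.6 kN.
Base metal (shear rupture): R_n/Ω = (1/2.0) × 0.6 × 510 × 14 × 670 × 10⁻³ = 1435 kN.
Governing: weld metal.

R_n/Ω ≈ 836 kN (weld metal governs)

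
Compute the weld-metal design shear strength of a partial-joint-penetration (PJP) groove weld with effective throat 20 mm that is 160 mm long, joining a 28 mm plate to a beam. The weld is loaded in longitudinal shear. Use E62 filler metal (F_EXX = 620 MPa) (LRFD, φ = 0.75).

Effective throat (given) t_e = 20 mm.
A_we = 20 × 160 = 3200 mm².
F_nw = 0.6 F_EXX = 372 MPa.
φR_n = 0.75 × 372 × 3200 × 10⁻³ = 892.8 kN.

φR_n ≈ 893 kN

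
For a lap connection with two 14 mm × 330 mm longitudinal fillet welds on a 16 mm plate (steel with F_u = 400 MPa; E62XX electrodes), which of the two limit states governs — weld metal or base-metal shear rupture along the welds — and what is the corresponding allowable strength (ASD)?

E62XX → F_EXX = 620 MPa.
t_e = 0.707 × 14 = 9.898 mm; L = 660 mm.
Weld metal: R_n/Ω = (1/2.0) × 0.6 × 620 × 9.898 × 660 × 10⁻³ = 1215 kN.
Base metal (shear rupture): R_n/Ω = (1/2.0) × 0.6 × 400 × 16 × 660 × 10⁻³ = 1267 kN.
Governing: weld metal.

R_n/Ω ≈ 1220 kN (weld metal governs)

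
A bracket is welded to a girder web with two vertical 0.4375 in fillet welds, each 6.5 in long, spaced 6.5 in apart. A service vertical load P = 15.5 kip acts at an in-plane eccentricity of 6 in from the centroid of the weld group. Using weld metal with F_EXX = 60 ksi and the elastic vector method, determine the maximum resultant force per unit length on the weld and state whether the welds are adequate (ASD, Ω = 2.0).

Total weld length L_w = 13 in. Treat welds as unit-width lines.
Polar moment about centroid: J = 2[d³/12 + d(b/2)²] = 2[6.5³/12 + 6.5×3.25²] = 183.1 in³.
Direct shear f_v = P/L_w = 15.5 / 13 = 1.192 kip/in (vertical).
Torsion M = P·e = 15.5 × 6 = 93 kip·in.
Critical point at (x, y) = (3.25, 3.25) from centroid. f_tx = M·y/J = 1.651 kip/in; f_ty = M·x/J = 1.651 kip/in.
Resultant f_max = √[f_tx² + (f_v + f_ty)²] = √[1.651² + (1.192 + 1.651)²] = 3.288 kip/in.
Capacity per unit length: r_n/Ω = (1/2.0) × 0.6 × 60 × (0.707 × 0.4375) = 5.568 kip/in.
3.288 ≤ 5.568 → adequate.

f_max ≈ 3.29 kip/in; adequate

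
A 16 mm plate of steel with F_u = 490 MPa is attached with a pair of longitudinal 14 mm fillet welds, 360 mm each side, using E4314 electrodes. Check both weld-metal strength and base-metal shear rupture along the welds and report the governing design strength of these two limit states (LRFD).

φR_n ≈ 1380 kN (weld metal governs)

E43XX → F_EXX = 430 MPa.
t_e = 0.707 × 14 = 9.898 mm; L = 720 mm.
Weld metal: φR_n = 0.75 × 0.6 × 430 × 9.898 × 720 × 10⁻³ = 1379 kN.
Base metal (shear rupture): φR_n = 0.75 × 0.6 × 490 × 16 × 720 × 10⁻³ = 2540 kN.
Governing: weld metal.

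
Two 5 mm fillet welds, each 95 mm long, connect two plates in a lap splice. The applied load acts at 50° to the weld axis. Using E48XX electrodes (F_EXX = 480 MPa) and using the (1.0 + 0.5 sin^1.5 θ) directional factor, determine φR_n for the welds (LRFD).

t_e = 0.707 × 5 = 3.535 mm; A_we = 3.535 × 190 = 671.6 mm².
Directional factor: 1.0 + 0.5 sin^1.5(50°) = 1.335.
F_nw = 0.6 × 480 × 1.335 = 384.5 MPa.
φR_n = 0.75 × 384.5 × 671.6 × 10⁻³ = 193.7 kN.

φR_n ≈ 194 kN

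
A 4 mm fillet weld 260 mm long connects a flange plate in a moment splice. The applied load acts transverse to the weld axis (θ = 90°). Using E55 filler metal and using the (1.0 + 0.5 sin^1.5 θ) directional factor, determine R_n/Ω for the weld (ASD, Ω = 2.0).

E55XX → F_EXX = 550 MPa.
t_e = 0.707 × 4 = 2.828 mm; A_we = 2.828 × 260 = 735.3 mm².
Directional factor: 1.0 + 0.5 sin^1.5(90°) = 1.5.
F_nw = 0.6 × 550 × 1.5 = 495 MPa.
R_n/Ω = (495 × 735.3) / 2.0 × 10⁻³ = 182 kN.

R_n/Ω ≈ 182 kN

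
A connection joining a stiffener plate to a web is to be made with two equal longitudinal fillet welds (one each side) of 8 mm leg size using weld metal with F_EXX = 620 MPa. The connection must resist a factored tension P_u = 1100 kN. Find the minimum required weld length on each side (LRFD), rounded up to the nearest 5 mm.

Throat t_e = 0.707 × 8 = 5.656 mm.
φr_n = 0.75 × 0.6 × 620 × 5.656 × 10⁻³ = 1.578 kN/mm.
L_req = P_u / φr_n = 1100 / 1.578 = 697.1 mm total.
Per side: 697.1 / 2 = 348.5 mm.
Round up → use L = 350 mm on each side.

L = 350 mm on each side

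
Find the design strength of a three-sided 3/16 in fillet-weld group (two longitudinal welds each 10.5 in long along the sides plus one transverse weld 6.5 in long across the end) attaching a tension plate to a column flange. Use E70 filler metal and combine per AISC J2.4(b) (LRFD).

E70XX → F_EXX = 70 ksi.
t_e = 0.707 × 0.1875 = 0.1326 in.
R_nwl = 0.6 × 70 × 0.1326 × 21 = 116.9 kip (longitudinal, 2 welds).
R_nwt = 0.6 × 70 × 0.1326 × 6.5 = 36.19 kip (transverse, base value).
(i) R_nwl + R_nwt = 153.1 kip; (ii) 0.85 R_nwl + 1.5 R_nwt = 153.7 kip.
R_n = max = 153.7 kip [governs: (ii)]; φR_n = 115.2 kip.

φR_n ≈ 115 kip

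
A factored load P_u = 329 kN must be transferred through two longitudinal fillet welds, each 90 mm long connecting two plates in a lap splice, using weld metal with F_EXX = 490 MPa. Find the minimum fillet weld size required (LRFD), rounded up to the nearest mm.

w = 12 mm

Total weld length L = 180 mm.
Required throat t_e = P_u / (φ × 0.6 F_EXX × L) = 329 / (0.75 × 0.6 × 490 × 180 × 10⁻³) = 8.289 mm.
Required leg w = t_e / 0.707 = 11.72 mm → use 12 mm.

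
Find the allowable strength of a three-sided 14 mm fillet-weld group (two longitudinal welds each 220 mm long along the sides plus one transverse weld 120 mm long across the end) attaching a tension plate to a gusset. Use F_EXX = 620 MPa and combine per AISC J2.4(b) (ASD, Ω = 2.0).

R_n/Ω ≈ 1030 kN

t_e = 0.707 × 14 = 9.898 mm.
R_nwl = 0.6 × 620 × 9.898 × 440 × 10⁻³ = 1620 kN (longitudinal, 2 welds).
R_nwt = 0.6 × 620 × 9.898 × 120 × 10⁻³ = 441.8 kN (transverse, base value).
(i) R_nwl + R_nwt = 2062 kN; (ii) 0.85 R_nwl + 1.5 R_nwt = 2040 kN.
R_n = max = 2062 kN [governs: (i)]; R_n/Ω = 1031 kN.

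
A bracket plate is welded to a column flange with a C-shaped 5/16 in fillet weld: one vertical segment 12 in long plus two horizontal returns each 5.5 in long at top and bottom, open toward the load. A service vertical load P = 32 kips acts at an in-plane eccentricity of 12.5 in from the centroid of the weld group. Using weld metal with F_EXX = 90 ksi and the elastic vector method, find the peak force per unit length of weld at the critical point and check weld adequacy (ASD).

Total weld length L_w = 23 in. Treat welds as unit-width lines.
Centroid: x̄ = 2×5.5×2.75 / 23 = 1.315 in from the vertical weld.
Polar moment about centroid: J = I_x + I_y = [12³/12 + 2×5.5×6²] + [12×1.315² + 2(5.5³/12 + 5.5×1.435²)] = 611.1 in³.
Direct shear f_v = P/L_w = 32 / 23 = 1.391 kip/in (vertical).
Torsion M = P·e = 32 × 12.5 = 400 kip·in.
Critical point at (x, y) = (4.185, 6) from centroid. f_tx = M·y/J = 3.927 kip/in; f_ty = M·x/J = 2.739 kip/in.
Resultant f_max = √[f_tx² + (f_v + f_ty)²] = √[3.927² + (1.391 + 2.739)²] = 5.699 kip/in.
Capacity per unit length: r_n/Ω = (1/2.0) × 0.6 × 90 × (0.707 × 0.3125) = 5.965 kip/in.
5.699 ≤ 5.965 → adequate.

f_max ≈ 5.7 kip/in; adequate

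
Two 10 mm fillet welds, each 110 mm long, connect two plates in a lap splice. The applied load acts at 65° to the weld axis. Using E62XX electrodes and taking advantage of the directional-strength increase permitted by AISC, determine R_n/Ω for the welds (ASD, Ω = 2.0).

R_n/Ω ≈ 414 kN

E62XX → F_EXX = 620 MPa.
t_e = 0.707 × 10 = 7.07 mm; A_we = 7.07 × 220 = 1555 mm².
Directional factor: 1.0 + 0.5 sin^1.5(65°) = 1.431.
F_nw = 0.6 × 620 × 1.431 = 532.5 MPa.
R_n/Ω = (532.5 × 1555) / 2.0 × 10⁻³ = 414.1 kN.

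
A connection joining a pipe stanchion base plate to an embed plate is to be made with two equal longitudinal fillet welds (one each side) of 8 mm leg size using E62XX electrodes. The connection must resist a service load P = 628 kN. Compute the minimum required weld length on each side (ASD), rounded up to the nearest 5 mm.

E62XX → F_EXX = 620 MPa.
Throat t_e = 0.707 × 8 = 5.656 mm.
r_n/Ω = (0.6 × 620 × 5.656) / 2.0 = 1052 N/mm = 1.052 kN/mm.
L_req = P / (r_n/Ω) = 628 / 1.052 = 596.9 mm total.
Per side: 596.9 / 2 = 298.5 mm.
Round up → use L = 300 mm on each side.

L = 300 mm on each side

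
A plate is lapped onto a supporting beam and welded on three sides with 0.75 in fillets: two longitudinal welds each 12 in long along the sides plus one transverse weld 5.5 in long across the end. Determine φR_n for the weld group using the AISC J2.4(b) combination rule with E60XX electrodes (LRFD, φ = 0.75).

E60XX → F_EXX = 60 ksi.
t_e = 0.707 × 0.75 = 0.5302 in.
R_nwl = 0.6 × 60 × 0.5302 × 24 = 458.1 kip (longitudinal, 2 welds).
R_nwt = 0.6 × 60 × 0.5302 × 5.5 = 105 kip (transverse, base value).
(i) R_nwl + R_nwt = 563.1 kip; (ii) 0.85 R_nwl + 1.5 R_nwt = 546.9 kip.
R_n = max = 563.1 kip [governs: (i)]; φR_n = 422.3 kip.

φR_n ≈ 422 kip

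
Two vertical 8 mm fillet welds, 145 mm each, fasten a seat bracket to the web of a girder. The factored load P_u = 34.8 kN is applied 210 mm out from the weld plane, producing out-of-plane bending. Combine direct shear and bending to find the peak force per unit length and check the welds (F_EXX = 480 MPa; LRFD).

L_w = 2 × 145 = 290 mm; section modulus (unit throat) S = 2 × L²/6 = 7008 mm².
Direct shear f_v = P/L_w = 34.8×10³/290 = 120 N/mm.
Moment M = P × e = 34.8×10³ × 210 = 7308000 N·mm; bending f_b = M/S = 1043 N/mm.
f_max = √(f_v² + f_b²) = √(120² + 1043²) = 1050 N/mm.
φr_n = 0.75 × 0.6 × 480 × (0.707 × 8) = 1222 N/mm → adequate.

f_max ≈ 1050 N/mm; adequate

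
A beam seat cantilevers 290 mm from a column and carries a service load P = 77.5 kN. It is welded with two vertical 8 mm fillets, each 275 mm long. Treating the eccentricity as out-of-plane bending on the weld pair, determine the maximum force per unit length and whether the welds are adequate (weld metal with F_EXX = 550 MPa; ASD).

f_max ≈ 903 N/mm; adequate

L_w = 2 × 275 = 550 mm; section modulus (unit throat) S = 2 × L²/6 = 25210 mm².
Direct shear f_v = P/L_w = 77.5×10³/550 = 140.9 N/mm.
Moment M = P × e = 77.5×10³ × 290 = 22475000 N·mm; bending f_b = M/S = 891.6 N/mm.
f_max = √(f_v² + f_b²) = √(140.9² + 891.6²) = 902.6 N/mm.
r_n/Ω = (1/2.0) × 0.6 × 550 × (0.707 × 8) = 933.2 N/mm → adequate.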